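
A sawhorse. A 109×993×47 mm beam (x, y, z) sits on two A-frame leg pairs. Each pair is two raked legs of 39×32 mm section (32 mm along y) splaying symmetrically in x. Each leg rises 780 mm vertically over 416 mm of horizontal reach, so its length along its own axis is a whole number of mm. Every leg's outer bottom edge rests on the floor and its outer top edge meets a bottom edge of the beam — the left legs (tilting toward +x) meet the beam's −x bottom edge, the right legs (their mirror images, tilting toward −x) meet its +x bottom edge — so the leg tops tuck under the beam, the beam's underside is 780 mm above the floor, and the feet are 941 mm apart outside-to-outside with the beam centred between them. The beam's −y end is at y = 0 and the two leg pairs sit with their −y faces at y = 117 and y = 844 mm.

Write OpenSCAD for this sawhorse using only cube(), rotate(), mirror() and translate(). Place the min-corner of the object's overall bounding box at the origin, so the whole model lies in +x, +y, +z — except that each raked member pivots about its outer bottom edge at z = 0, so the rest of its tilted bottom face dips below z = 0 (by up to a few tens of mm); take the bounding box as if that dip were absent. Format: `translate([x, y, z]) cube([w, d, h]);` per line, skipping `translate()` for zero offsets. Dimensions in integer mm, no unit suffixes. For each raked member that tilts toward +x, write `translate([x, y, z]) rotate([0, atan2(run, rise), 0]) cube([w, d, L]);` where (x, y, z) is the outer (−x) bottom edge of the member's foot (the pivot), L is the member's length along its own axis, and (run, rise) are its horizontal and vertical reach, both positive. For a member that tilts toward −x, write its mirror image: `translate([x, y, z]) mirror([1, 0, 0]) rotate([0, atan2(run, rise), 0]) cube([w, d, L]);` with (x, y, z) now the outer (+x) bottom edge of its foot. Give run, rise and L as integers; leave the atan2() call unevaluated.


translate([416, 0, 780]) cube([109, 993, 47]);
translate([0, 117, 0]) rotate([0, atan2(416, 780), 0]) cube([39, 32, 884]);
translate([941, 117, 0]) mirror([1, 0, 0]) rotate([0, atan2(416, 780), 0]) cube([39, 32, 884]);
translate([0, 844, 0]) rotate([0, atan2(416, 780), 0]) cube([39, 32, 884]);
translate([941, 844, 0]) mirror([1, 0, 0]) rotate([0, atan2(416, 780), 0]) cube([39, 32, 884]);


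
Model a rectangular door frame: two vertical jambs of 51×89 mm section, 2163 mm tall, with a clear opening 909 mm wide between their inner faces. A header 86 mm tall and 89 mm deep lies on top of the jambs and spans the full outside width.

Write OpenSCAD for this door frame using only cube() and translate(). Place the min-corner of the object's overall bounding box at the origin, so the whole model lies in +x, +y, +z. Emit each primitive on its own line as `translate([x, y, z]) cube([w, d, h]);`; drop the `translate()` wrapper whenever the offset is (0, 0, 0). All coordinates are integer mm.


cube([51, 89, 2163]);
translate([960, 0, 0]) cube([51, 89, 2163]);
translate([0, 0, 2163]) cube([1011, 89, 86]);


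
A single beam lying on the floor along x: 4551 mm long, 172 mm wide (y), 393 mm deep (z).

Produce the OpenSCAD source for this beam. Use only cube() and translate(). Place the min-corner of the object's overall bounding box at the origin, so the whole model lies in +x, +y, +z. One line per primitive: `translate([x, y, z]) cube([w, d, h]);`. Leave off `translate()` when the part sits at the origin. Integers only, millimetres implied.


cube([4551, 172, 393]);


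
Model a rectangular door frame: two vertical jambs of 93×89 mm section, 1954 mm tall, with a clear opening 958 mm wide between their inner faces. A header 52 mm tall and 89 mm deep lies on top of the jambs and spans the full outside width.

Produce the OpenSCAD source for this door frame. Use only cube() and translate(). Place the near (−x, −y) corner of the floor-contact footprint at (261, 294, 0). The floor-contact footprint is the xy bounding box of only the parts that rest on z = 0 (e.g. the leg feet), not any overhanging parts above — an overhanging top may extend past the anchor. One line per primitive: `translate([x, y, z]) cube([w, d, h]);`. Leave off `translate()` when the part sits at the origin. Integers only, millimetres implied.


translate([261, 294, 0]) cube([93, 89, 1954]);
translate([1312, 294, 0]) cube([93, 89, 1954]);
translate([261, 294, 1954]) cube([1144, 89, 52]);


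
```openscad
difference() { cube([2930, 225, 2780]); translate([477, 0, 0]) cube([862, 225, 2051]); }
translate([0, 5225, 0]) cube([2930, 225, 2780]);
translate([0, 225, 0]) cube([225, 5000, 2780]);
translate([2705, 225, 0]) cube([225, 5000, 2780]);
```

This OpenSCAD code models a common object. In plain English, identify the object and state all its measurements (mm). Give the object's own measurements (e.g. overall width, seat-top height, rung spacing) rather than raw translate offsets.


A single room: four walls, each 2780 mm tall and 225 mm thick, enclosing an outside footprint 2930×5450 mm (x × y), no floor or roof. The front and back walls (−y and +y sides) run the full x-width; the side walls fit between their inner faces. A door opening 862 mm wide and 2051 mm tall is cut through the front wall from the floor up, its −x edge 477 mm from the wall's −x end.


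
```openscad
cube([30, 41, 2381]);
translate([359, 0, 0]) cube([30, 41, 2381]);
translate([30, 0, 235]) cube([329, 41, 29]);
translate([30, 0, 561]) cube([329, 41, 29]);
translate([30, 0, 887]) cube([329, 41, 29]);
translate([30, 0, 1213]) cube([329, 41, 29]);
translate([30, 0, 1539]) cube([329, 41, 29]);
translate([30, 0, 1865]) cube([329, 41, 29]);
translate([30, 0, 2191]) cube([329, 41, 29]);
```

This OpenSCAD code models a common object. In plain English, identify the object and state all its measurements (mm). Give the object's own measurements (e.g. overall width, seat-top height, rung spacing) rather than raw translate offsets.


A straight ladder. Two 30×41 mm vertical rails, 2381 mm tall, stand 389 mm apart (outside-to-outside) with their front faces coplanar on the −y side. 7 rungs, each 41 mm deep and 29 mm tall, span between the inner faces of the rails, front faces flush with the rails. The lowest rung's underside is at z = 235 mm and rungs are spaced 326 mm apart (underside to underside).


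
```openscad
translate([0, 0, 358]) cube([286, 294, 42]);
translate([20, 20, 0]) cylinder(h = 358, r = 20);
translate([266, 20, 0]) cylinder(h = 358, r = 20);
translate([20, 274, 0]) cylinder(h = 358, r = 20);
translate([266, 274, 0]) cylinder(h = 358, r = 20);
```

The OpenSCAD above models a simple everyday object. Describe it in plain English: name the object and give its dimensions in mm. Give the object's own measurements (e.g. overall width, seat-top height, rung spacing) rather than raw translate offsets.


A simple wooden stool: a rectangular seat 286 mm (x) by 294 mm (y), 42 mm thick, top face at z = 400 mm, on four round legs, each 40 mm in diameter. The legs rest on z = 0, each leg's axis is inset half a diameter from the nearest pair of seat edges (so the leg's bounding box is flush with the corner).


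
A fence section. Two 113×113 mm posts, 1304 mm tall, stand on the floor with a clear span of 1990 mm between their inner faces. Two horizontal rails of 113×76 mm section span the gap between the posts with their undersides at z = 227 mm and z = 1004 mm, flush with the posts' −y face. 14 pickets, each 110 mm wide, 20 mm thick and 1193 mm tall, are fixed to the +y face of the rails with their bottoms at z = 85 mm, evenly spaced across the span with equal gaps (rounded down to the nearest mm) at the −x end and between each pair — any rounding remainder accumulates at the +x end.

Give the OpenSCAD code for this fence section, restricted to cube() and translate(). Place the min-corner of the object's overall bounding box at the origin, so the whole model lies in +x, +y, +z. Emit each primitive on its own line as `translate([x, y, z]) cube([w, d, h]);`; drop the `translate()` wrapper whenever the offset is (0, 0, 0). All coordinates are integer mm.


cube([113, 113, 1304]);
translate([2103, 0, 0]) cube([113, 113, 1304]);
translate([113, 0, 227]) cube([1990, 113, 76]);
translate([113, 0, 1004]) cube([1990, 113, 76]);
translate([143, 113, 85]) cube([110, 20, 1193]);
translate([283, 113, 85]) cube([110, 20, 1193]);
translate([423, 113, 85]) cube([110, 20, 1193]);
translate([563, 113, 85]) cube([110, 20, 1193]);
translate([703, 113, 85]) cube([110, 20, 1193]);
translate([843, 113, 85]) cube([110, 20, 1193]);
translate([983, 113, 85]) cube([110, 20, 1193]);
translate([1123, 113, 85]) cube([110, 20, 1193]);
translate([1263, 113, 85]) cube([110, 20, 1193]);
translate([1403, 113, 85]) cube([110, 20, 1193]);
translate([1543, 113, 85]) cube([110, 20, 1193]);
translate([1683, 113, 85]) cube([110, 20, 1193]);
translate([1823, 113, 85]) cube([110, 20, 1193]);
translate([1963, 113, 85]) cube([110, 20, 1193]);


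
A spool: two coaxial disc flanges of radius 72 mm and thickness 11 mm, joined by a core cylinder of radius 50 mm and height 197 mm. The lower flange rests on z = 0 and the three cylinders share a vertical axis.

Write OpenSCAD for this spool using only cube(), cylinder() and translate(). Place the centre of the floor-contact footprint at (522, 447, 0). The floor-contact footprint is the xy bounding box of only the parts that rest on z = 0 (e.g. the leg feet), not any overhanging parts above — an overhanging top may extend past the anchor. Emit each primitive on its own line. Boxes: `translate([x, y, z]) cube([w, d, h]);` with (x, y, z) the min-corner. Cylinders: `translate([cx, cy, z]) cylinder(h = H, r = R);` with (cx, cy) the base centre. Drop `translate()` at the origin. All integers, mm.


translate([522, 447, 0]) cylinder(h = 11, r = 72);
translate([522, 447, 11]) cylinder(h = 197, r = 50);
translate([522, 447, 208]) cylinder(h = 11, r = 72);


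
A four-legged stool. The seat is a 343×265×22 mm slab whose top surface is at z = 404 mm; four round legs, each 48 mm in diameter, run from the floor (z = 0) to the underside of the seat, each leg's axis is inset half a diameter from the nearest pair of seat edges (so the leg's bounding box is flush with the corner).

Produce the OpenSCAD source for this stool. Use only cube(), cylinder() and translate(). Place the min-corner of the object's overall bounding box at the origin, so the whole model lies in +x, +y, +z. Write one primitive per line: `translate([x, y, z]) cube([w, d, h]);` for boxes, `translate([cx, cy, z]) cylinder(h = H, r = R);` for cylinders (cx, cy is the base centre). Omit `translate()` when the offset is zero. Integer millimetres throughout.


translate([0, 0, 382]) cube([343, 265, 22]);
translate([24, 24, 0]) cylinder(h = 382, r = 24);
translate([319, 24, 0]) cylinder(h = 382, r = 24);
translate([24, 241, 0]) cylinder(h = 382, r = 24);
translate([319, 241, 0]) cylinder(h = 382, r = 24);


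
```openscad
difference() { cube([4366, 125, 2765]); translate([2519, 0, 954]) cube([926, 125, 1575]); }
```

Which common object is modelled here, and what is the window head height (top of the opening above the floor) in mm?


A wall with a window opening. The window head height is 2529 mm.

A wall with a rectangular opening subtracted — a window. Sill at z = 954, opening 1575 mm tall, so the head is at 954 + 1575 = 2529 mm.


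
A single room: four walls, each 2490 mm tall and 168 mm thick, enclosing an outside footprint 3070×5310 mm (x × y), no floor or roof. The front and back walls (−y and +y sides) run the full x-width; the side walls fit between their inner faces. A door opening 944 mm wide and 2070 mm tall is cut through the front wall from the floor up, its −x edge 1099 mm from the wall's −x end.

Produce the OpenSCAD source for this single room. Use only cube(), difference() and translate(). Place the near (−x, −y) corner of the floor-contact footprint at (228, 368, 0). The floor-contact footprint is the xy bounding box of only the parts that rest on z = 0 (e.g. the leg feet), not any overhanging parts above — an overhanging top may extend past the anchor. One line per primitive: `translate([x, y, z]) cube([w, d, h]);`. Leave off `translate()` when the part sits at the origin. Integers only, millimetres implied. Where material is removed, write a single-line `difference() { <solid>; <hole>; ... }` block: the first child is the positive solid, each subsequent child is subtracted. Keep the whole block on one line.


difference() { translate([228, 368, 0]) cube([3070, 168, 2490]); translate([1327, 368, 0]) cube([944, 168, 2070]); }
translate([228, 5510, 0]) cube([3070, 168, 2490]);
translate([228, 536, 0]) cube([168, 4974, 2490]);
translate([3130, 536, 0]) cube([168, 4974, 2490]);


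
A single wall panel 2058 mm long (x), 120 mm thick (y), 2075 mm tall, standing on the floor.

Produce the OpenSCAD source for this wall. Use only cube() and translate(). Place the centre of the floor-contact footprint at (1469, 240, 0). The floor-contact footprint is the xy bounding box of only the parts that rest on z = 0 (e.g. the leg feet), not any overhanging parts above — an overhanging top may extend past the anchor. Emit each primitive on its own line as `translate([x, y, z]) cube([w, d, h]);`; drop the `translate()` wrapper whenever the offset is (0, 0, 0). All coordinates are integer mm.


translate([440, 180, 0]) cube([2058, 120, 2075]);


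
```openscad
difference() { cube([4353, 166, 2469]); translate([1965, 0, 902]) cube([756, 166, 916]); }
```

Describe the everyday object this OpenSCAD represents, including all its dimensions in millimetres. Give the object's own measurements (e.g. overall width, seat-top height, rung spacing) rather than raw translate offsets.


A wall 4353 mm long (x), 166 mm thick (y), 2469 mm tall, with a rectangular window opening cut through it. The opening is 756 mm wide and 916 mm tall; its sill is at z = 902 mm and its near (−x) edge is 1965 mm from the wall's −x end. The opening passes through the full wall thickness.


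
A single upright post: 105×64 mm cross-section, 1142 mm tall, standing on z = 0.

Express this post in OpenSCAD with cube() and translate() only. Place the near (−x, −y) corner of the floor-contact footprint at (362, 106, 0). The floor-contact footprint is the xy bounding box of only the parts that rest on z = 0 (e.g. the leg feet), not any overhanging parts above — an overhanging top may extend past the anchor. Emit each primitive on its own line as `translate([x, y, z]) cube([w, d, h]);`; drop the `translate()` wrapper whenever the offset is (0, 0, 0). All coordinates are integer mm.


translate([362, 106, 0]) cube([105, 64, 1142]);


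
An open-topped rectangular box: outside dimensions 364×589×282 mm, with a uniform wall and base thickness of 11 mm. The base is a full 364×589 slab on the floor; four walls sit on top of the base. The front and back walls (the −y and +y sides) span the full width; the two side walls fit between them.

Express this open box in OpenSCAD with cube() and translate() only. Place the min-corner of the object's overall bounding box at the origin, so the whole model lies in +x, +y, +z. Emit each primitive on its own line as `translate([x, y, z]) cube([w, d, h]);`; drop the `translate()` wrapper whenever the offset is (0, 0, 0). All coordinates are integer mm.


cube([364, 589, 11]);
translate([0, 0, 11]) cube([364, 11, 271]);
translate([0, 578, 11]) cube([364, 11, 271]);
translate([0, 11, 11]) cube([11, 567, 271]);
translate([353, 11, 11]) cube([11, 567, 271]);


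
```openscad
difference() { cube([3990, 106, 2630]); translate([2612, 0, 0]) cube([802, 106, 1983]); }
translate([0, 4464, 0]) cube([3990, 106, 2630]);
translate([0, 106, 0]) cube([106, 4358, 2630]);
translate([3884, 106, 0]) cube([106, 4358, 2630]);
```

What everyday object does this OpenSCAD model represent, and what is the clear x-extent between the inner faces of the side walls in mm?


A single room. The interior width is 3778 mm.

Four walls enclosing a rectangle with a door in the front wall — a room. Outside width 3990 minus two 106 mm walls gives 3778 mm.


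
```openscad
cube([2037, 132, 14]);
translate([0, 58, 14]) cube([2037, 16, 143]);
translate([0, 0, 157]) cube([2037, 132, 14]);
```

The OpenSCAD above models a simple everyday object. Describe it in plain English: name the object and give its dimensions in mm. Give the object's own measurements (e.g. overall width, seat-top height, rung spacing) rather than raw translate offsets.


An I-beam lying along x, 2037 mm long. Overall section height 171 mm. Two flanges 132 mm wide (y) and 14 mm thick, one on the floor and one at the top; a web 16 mm thick runs between them, centred on the flange width.


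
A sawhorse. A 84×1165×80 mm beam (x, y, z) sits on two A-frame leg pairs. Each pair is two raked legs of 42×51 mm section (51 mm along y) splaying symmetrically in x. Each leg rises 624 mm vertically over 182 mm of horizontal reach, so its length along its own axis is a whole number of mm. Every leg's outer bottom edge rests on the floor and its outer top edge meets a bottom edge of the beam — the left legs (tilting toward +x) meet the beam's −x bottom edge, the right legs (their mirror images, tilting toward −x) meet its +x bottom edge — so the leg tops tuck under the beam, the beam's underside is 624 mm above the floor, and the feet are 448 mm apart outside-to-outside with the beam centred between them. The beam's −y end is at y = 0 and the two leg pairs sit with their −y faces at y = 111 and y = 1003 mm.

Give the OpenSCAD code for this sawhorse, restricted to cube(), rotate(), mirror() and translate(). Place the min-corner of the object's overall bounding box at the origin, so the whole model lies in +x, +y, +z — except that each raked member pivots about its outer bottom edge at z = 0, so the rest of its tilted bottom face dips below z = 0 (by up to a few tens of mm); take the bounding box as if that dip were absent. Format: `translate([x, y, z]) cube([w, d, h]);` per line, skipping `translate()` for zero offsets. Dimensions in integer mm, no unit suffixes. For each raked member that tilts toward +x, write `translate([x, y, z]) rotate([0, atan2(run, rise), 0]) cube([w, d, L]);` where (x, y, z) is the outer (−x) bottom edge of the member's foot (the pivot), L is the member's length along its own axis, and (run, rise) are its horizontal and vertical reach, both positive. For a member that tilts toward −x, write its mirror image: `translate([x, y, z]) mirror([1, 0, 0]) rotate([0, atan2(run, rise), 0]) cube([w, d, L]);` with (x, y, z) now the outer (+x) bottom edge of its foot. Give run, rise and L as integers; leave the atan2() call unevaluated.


translate([182, 0, 624]) cube([84, 1165, 80]);
translate([0, 111, 0]) rotate([0, atan2(182, 624), 0]) cube([42, 51, 650]);
translate([448, 111, 0]) mirror([1, 0, 0]) rotate([0, atan2(182, 624), 0]) cube([42, 51, 650]);
translate([0, 1003, 0]) rotate([0, atan2(182, 624), 0]) cube([42, 51, 650]);
translate([448, 1003, 0]) mirror([1, 0, 0]) rotate([0, atan2(182, 624), 0]) cube([42, 51, 650]);


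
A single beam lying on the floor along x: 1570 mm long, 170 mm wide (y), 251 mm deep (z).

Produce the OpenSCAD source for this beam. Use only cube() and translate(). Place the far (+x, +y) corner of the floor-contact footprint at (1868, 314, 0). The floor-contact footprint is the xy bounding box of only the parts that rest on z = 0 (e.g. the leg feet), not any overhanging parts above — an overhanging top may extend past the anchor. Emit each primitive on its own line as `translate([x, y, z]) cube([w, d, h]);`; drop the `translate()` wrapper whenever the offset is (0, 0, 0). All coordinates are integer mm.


translate([298, 144, 0]) cube([1570, 170, 251]);


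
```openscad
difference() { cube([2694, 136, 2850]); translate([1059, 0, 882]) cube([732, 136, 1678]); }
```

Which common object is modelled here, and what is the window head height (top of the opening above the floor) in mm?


A wall with a window opening. The window head height is 2560 mm.

A wall with a rectangular opening subtracted — a window. Sill at z = 882, opening 1678 mm tall, so the head is at 882 + 1678 = 2560 mm.


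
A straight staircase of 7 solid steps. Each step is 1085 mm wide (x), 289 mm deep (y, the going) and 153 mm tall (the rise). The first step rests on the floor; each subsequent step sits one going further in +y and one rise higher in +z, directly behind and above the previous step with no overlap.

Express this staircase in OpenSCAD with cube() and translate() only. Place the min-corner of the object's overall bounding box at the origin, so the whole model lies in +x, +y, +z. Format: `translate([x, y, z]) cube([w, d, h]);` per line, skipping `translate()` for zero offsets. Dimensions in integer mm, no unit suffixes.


cube([1085, 289, 153]);
translate([0, 289, 153]) cube([1085, 289, 153]);
translate([0, 578, 306]) cube([1085, 289, 153]);
translate([0, 867, 459]) cube([1085, 289, 153]);
translate([0, 1156, 612]) cube([1085, 289, 153]);
translate([0, 1445, 765]) cube([1085, 289, 153]);
translate([0, 1734, 918]) cube([1085, 289, 153]);


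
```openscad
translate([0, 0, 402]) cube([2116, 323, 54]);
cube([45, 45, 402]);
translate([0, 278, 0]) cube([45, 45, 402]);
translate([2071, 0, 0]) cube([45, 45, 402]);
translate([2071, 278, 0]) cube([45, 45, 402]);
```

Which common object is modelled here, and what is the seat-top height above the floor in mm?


A bench. The seat-top height is 456 mm.

A long slab on four corner posts — a bench. The slab sits at z = 402 with thickness 54, so the top is 402 + 54 = 456 mm.


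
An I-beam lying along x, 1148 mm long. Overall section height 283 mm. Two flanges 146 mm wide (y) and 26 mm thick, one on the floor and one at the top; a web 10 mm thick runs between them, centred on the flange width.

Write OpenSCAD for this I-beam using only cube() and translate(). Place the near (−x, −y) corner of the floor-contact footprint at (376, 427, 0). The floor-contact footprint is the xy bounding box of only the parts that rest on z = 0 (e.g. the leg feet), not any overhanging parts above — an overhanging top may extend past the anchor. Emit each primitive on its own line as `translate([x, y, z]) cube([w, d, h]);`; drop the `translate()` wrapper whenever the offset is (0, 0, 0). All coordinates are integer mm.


translate([376, 427, 0]) cube([1148, 146, 26]);
translate([376, 495, 26]) cube([1148, 10, 231]);
translate([376, 427, 257]) cube([1148, 146, 26]);


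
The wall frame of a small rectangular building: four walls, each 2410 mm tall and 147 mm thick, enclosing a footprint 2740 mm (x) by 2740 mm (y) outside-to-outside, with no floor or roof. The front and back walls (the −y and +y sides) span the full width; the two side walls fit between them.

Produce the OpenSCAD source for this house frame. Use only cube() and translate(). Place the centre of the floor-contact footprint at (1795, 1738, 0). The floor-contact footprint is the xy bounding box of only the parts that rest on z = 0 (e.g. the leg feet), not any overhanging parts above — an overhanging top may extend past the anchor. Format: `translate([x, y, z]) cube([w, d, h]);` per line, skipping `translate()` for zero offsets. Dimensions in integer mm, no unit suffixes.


translate([425, 368, 0]) cube([2740, 147, 2410]);
translate([425, 2961, 0]) cube([2740, 147, 2410]);
translate([425, 515, 0]) cube([147, 2446, 2410]);
translate([3018, 515, 0]) cube([147, 2446, 2410]);


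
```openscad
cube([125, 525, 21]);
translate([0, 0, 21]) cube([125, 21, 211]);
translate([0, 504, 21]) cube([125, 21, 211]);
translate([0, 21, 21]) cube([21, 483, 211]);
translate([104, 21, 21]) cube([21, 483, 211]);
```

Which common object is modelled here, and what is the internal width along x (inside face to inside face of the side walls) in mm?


An open box. The internal width is 83 mm.

A 125×525 base slab with four walls standing on it — an open box. The base is 125 mm wide and the walls are 21 mm thick, so the internal width is 125 − 2 × 21 = 83 mm.


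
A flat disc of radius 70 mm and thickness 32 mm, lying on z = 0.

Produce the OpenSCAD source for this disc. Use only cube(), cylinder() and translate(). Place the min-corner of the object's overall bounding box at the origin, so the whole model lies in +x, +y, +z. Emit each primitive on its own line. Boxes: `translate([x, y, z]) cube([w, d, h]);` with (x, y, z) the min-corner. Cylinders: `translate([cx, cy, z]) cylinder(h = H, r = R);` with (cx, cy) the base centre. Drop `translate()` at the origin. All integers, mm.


translate([70, 70, 0]) cylinder(h = 32, r = 70);


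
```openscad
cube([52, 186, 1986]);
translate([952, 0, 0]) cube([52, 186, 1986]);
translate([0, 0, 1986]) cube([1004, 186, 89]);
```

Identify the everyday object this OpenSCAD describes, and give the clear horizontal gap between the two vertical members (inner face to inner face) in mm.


A door frame. The clear opening width is 900 mm.

Two 1986 mm tall posts with a header on top — a door frame. The left jamb is 52 mm wide at x = 0; the right jamb starts at x = 952. The clear opening is 952 − 52 = 900 mm.


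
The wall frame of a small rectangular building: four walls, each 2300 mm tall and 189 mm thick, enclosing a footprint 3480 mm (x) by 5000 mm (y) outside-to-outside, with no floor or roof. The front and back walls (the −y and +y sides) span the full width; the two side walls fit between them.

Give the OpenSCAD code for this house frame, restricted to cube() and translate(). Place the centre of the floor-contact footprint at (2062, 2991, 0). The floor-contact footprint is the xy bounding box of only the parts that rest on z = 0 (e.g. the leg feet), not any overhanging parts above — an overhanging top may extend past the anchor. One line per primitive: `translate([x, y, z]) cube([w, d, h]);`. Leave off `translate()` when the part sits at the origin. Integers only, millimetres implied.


translate([322, 491, 0]) cube([3480, 189, 2300]);
translate([322, 5302, 0]) cube([3480, 189, 2300]);
translate([322, 680, 0]) cube([189, 4622, 2300]);
translate([3613, 680, 0]) cube([189, 4622, 2300]);


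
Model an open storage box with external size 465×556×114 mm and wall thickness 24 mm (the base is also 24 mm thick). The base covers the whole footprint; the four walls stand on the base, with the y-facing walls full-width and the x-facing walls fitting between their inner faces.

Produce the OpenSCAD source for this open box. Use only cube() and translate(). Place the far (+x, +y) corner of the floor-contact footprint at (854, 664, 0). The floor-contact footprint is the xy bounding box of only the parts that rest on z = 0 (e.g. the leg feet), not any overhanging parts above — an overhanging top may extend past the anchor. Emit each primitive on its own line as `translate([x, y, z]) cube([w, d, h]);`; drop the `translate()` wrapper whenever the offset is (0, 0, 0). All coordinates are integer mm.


translate([389, 108, 0]) cube([465, 556, 24]);
translate([389, 108, 24]) cube([465, 24, 90]);
translate([389, 640, 24]) cube([465, 24, 90]);
translate([389, 132, 24]) cube([24, 508, 90]);
translate([830, 132, 24]) cube([24, 508, 90]);


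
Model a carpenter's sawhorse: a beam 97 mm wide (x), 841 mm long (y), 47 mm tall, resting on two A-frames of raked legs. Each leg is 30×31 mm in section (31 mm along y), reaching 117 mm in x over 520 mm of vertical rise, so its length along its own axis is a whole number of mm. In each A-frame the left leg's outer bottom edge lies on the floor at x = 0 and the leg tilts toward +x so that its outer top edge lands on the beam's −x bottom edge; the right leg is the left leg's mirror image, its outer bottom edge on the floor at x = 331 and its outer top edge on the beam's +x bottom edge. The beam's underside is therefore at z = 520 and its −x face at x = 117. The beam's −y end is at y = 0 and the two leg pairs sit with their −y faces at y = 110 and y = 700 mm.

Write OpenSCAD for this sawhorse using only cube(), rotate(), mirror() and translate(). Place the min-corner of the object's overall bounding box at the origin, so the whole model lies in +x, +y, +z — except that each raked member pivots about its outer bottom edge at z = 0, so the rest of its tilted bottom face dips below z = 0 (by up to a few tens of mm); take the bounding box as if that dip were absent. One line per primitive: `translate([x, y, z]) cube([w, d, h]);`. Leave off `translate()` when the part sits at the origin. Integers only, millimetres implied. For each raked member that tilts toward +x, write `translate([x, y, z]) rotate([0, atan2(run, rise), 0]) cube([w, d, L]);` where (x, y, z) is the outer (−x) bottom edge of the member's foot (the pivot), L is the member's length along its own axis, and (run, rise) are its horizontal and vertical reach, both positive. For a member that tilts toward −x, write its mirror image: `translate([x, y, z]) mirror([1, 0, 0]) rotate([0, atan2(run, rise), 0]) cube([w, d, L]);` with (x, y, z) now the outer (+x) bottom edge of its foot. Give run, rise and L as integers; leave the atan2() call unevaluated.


translate([117, 0, 520]) cube([97, 841, 47]);
translate([0, 110, 0]) rotate([0, atan2(117, 520), 0]) cube([30, 31, 533]);
translate([331, 110, 0]) mirror([1, 0, 0]) rotate([0, atan2(117, 520), 0]) cube([30, 31, 533]);
translate([0, 700, 0]) rotate([0, atan2(117, 520), 0]) cube([30, 31, 533]);
translate([331, 700, 0]) mirror([1, 0, 0]) rotate([0, atan2(117, 520), 0]) cube([30, 31, 533]);


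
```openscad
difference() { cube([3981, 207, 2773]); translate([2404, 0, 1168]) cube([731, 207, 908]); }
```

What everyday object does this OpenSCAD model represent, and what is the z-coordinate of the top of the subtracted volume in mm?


A wall with a window opening. The window head height is 2076 mm.

A wall with a rectangular opening subtracted — a window. Sill at z = 1168, opening 908 mm tall, so the head is at 1168 + 908 = 2076 mm.


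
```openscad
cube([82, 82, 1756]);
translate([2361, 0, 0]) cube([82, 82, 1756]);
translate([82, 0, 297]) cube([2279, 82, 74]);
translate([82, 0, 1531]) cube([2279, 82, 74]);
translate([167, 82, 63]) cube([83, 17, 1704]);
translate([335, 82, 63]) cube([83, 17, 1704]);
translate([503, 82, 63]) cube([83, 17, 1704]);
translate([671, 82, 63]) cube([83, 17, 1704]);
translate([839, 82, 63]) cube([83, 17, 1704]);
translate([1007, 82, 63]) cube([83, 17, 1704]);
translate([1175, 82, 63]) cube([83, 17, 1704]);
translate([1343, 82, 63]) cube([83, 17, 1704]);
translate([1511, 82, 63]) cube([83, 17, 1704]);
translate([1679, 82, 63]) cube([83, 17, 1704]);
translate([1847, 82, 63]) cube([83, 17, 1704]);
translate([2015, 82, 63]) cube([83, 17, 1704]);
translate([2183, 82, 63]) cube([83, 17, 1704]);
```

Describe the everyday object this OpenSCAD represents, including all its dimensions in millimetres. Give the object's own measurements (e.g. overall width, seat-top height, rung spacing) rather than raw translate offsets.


A fence section. Two 82×82 mm posts, 1756 mm tall, stand on the floor with a clear span of 2279 mm between their inner faces. Two horizontal rails of 82×74 mm section span the gap between the posts with their undersides at z = 297 mm and z = 1531 mm, flush with the posts' −y face. 13 pickets, each 83 mm wide, 17 mm thick and 1704 mm tall, are fixed to the +y face of the rails with their bottoms at z = 63 mm, spaced across the span with a 85 mm gap after the −x post and between neighbouring pickets, with 95 mm left before the +x post.


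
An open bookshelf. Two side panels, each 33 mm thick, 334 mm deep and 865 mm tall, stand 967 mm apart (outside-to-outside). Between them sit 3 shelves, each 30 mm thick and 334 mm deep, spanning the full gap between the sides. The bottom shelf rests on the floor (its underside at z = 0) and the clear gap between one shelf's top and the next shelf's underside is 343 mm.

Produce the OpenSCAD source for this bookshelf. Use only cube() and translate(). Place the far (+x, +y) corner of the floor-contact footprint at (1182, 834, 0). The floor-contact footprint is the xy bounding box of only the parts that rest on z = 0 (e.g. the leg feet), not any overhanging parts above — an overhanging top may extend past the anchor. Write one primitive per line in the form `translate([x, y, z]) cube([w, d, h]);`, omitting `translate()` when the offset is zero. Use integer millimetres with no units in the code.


translate([215, 500, 0]) cube([33, 334, 865]);
translate([1149, 500, 0]) cube([33, 334, 865]);
translate([248, 500, 0]) cube([901, 334, 30]);
translate([248, 500, 373]) cube([901, 334, 30]);
translate([248, 500, 746]) cube([901, 334, 30]);


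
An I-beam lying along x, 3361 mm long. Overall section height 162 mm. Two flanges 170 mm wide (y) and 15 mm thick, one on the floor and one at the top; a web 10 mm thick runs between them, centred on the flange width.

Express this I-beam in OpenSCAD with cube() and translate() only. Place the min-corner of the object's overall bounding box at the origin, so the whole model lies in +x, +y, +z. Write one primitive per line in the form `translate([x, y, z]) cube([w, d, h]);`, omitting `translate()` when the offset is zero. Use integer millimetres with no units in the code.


cube([3361, 170, 15]);
translate([0, 80, 15]) cube([3361, 10, 132]);
translate([0, 0, 147]) cube([3361, 170, 15]);


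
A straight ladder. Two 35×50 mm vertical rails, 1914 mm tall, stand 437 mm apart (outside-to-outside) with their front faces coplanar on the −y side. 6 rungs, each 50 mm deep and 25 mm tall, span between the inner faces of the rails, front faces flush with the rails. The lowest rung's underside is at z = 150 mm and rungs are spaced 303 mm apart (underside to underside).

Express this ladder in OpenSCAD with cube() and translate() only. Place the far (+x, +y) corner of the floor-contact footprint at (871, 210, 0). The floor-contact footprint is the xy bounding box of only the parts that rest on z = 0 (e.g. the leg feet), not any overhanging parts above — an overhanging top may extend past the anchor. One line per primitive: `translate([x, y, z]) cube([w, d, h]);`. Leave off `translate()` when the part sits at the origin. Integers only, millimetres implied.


translate([434, 160, 0]) cube([35, 50, 1914]);
translate([836, 160, 0]) cube([35, 50, 1914]);
translate([469, 160, 150]) cube([367, 50, 25]);
translate([469, 160, 453]) cube([367, 50, 25]);
translate([469, 160, 756]) cube([367, 50, 25]);
translate([469, 160, 1059]) cube([367, 50, 25]);
translate([469, 160, 1362]) cube([367, 50, 25]);
translate([469, 160, 1665]) cube([367, 50, 25]);


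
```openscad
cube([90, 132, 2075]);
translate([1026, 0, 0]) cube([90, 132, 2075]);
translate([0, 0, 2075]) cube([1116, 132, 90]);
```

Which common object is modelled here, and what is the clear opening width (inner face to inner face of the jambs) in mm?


A door frame. The clear opening width is 936 mm.

Two 2075 mm tall posts with a header on top — a door frame. The left jamb is 90 mm wide at x = 0; the right jamb starts at x = 1026. The clear opening is 1026 − 90 = 936 mm.


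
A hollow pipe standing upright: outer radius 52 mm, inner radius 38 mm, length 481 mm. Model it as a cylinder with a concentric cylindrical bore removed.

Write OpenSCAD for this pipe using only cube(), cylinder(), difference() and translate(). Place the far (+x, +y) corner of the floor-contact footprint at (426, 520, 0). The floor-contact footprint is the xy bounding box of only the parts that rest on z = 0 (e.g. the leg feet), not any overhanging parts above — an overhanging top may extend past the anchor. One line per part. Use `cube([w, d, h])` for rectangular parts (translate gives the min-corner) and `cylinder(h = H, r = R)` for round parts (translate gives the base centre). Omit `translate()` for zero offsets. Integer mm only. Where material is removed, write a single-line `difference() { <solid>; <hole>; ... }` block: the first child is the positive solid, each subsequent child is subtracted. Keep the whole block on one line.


difference() { translate([374, 468, 0]) cylinder(h = 481, r = 52); translate([374, 468, 0]) cylinder(h = 481, r = 38); }


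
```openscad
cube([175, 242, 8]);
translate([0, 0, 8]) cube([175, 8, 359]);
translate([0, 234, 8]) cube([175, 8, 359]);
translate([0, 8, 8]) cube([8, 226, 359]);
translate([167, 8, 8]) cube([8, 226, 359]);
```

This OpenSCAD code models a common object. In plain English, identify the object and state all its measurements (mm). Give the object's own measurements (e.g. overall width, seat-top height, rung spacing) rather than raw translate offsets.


An open-topped rectangular box: outside dimensions 175×242×367 mm, with a uniform wall and base thickness of 8 mm. The base is a full 175×242 slab on the floor; four walls sit on top of the base. The front and back walls (the −y and +y sides) span the full width; the two side walls fit between them.


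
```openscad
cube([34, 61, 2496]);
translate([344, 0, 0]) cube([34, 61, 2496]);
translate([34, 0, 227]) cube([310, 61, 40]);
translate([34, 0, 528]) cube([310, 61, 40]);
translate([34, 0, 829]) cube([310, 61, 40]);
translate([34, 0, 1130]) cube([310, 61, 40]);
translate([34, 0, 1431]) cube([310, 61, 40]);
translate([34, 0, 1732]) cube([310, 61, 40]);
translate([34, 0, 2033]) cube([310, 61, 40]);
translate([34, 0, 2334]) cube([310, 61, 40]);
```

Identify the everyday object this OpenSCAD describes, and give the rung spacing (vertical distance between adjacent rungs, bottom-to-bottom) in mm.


A ladder. The rung spacing is 301 mm.

Two tall 34×61 posts with 8 short bars between them — a ladder. Adjacent rungs sit at z = 227 and z = 528, so the spacing is 528 − 227 = 301 mm.


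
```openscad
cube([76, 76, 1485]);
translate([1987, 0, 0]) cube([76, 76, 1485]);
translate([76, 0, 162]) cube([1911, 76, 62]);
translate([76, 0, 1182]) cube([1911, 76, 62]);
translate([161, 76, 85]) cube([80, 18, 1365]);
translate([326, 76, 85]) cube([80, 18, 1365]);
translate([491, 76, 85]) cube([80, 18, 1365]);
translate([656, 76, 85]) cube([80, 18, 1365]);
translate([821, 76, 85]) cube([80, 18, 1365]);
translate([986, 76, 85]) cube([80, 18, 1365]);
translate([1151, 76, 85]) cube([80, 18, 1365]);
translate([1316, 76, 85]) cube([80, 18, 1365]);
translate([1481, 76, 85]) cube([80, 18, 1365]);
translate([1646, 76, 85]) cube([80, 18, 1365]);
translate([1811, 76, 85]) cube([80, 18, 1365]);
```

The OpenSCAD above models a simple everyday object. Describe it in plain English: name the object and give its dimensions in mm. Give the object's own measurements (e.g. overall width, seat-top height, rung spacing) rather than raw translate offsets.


A fence section. Two 76×76 mm posts, 1485 mm tall, stand on the floor with a clear span of 1911 mm between their inner faces. Two horizontal rails of 76×62 mm section span the gap between the posts with their undersides at z = 162 mm and z = 1182 mm, flush with the posts' −y face. 11 pickets, each 80 mm wide, 18 mm thick and 1365 mm tall, are fixed to the +y face of the rails with their bottoms at z = 85 mm, spaced across the span with a 85 mm gap after the −x post and between neighbouring pickets, with 96 mm left before the +x post.


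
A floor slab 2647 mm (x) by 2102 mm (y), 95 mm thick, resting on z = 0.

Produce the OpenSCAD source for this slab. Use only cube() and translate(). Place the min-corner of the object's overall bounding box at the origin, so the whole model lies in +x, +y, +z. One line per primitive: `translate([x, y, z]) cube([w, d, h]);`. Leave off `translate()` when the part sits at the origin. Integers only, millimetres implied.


cube([2647, 2102, 95]);


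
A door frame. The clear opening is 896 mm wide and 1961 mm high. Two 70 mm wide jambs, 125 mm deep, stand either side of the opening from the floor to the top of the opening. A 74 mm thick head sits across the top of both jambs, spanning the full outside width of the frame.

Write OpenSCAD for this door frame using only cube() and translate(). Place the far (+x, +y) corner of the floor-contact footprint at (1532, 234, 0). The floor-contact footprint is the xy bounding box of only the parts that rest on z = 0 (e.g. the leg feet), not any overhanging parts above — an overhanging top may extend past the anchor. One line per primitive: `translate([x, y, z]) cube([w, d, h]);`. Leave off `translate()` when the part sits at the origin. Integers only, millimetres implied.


translate([496, 109, 0]) cube([70, 125, 1961]);
translate([1462, 109, 0]) cube([70, 125, 1961]);
translate([496, 109, 1961]) cube([1036, 125, 74]);
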